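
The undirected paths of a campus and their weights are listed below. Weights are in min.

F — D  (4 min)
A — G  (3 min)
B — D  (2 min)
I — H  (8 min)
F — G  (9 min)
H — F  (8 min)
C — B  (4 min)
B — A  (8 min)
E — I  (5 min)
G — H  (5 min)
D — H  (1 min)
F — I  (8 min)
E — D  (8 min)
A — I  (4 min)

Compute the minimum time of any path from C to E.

Running Dijkstra from C:
C: 0
B: 4  (via C)
D: 6  (via B)
H: 7  (via D)
F: 10  (via D)
A: 12  (via B)
G: 12  (via H)
E: 14  (via D)
Shortest route: C–B–D–E = 14 min.

14 min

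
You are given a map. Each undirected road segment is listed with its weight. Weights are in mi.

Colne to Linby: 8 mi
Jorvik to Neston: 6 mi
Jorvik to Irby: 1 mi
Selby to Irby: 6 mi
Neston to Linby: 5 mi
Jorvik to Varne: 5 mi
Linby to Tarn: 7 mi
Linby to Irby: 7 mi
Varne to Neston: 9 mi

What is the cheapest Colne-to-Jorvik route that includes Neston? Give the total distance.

19 mi

Best Colne to Neston: Colne–Linby–Neston costing 13
Shortest Neston→Jorvik: Neston–Jorvik = 6
Total via Neston: 13 + 6 = 19 mi.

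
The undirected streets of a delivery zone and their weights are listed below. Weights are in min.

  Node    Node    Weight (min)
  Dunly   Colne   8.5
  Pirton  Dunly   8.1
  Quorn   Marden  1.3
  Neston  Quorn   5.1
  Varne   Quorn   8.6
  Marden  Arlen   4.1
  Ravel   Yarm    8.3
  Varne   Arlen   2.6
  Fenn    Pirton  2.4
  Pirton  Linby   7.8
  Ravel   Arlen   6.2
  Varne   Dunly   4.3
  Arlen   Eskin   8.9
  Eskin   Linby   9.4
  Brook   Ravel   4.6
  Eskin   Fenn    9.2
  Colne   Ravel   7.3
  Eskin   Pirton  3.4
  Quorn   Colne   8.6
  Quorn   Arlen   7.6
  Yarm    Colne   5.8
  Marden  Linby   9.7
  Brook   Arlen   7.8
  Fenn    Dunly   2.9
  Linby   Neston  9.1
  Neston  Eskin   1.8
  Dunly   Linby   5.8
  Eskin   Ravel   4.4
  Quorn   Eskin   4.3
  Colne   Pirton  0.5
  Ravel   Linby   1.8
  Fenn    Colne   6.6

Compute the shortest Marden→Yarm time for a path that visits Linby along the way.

19.8 min

Best Marden to Linby: Marden–Linby costing 9.7
Shortest Linby→Yarm: Linby–Ravel–Yarm = 10.1
Total via Linby: 9.7 + 10.1 = 19.8 min.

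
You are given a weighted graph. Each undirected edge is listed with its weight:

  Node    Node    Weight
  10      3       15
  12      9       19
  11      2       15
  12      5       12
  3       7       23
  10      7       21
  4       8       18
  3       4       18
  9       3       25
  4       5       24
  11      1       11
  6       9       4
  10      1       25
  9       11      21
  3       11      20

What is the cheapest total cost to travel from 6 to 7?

Shortest distances from 6:
6: 0
9: 4  (via 6)
12: 23  (via 9)
11: 25  (via 9)
3: 29  (via 9)
5: 35  (via 12)
1: 36  (via 11)
2: 40  (via 11)
10: 44  (via 3)
4: 47  (via 3)
7: 52  (via 3)
Shortest route: 6–9–3–7 = 52.

52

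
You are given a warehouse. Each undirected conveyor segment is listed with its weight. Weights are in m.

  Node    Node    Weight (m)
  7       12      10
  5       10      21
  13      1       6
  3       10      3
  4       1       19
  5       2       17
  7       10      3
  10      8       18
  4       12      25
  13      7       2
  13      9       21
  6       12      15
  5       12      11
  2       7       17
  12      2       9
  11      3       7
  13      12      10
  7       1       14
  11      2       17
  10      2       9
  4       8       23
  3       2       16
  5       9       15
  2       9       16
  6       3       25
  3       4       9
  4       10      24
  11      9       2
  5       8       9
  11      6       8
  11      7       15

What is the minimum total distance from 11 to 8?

26 m

Settle nodes by increasing distance from 11:
11: 0
9: 2  (via 11)
3: 7  (via 11)
6: 8  (via 11)
10: 10  (via 3)
7: 13  (via 10)
13: 15  (via 7)
4: 16  (via 3)
2: 17  (via 11)
5: 17  (via 9)
1: 21  (via 13)
12: 23  (via 6)
8: 26  (via 5)
Shortest route: 11–9–5–8 = 26 m.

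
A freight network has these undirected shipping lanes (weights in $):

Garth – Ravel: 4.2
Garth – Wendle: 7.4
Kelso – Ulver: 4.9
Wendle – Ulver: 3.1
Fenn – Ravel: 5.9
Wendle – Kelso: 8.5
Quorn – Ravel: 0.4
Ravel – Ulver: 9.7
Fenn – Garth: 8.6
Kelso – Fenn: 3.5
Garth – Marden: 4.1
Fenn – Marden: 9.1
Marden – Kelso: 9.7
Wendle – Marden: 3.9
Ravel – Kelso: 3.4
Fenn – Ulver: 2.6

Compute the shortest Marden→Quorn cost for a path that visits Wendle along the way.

Shortest Marden→Wendle: Marden → Wendle = 3.9
Shortest Wendle→Quorn: Wendle → Ulver → Kelso → Ravel → Quorn = 11.8
Total via Wendle: 3.9 + 11.8 = $15.7.

$15.7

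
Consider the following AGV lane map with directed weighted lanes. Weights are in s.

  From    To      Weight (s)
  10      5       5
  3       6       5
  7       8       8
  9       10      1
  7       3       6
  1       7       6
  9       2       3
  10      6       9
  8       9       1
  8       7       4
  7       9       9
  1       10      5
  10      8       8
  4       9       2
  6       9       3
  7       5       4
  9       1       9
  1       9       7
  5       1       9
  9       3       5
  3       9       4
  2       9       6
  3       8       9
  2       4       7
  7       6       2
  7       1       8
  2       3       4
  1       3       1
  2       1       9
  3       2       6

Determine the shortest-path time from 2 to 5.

12 s

Running Dijkstra from 2:
2: 0
3: 4  (via 2)
9: 6  (via 2)
4: 7  (via 2)
10: 7  (via 9)
1: 9  (via 2)
6: 9  (via 3)
5: 12  (via 10)
Shortest route: 2–9–10–5 = 12 s.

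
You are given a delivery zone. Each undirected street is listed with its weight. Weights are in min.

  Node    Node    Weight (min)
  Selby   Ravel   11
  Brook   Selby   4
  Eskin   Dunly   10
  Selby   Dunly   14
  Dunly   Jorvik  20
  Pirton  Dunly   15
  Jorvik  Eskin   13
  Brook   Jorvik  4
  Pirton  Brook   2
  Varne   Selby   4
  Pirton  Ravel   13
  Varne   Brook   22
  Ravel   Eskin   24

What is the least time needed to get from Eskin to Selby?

Running Dijkstra from Eskin:
Eskin: 0
Dunly: 10  (via Eskin)
Jorvik: 13  (via Eskin)
Brook: 17  (via Jorvik)
Pirton: 19  (via Brook)
Selby: 21  (via Brook)
Shortest route: Eskin–Jorvik–Brook–Selby = 21 min.

21 min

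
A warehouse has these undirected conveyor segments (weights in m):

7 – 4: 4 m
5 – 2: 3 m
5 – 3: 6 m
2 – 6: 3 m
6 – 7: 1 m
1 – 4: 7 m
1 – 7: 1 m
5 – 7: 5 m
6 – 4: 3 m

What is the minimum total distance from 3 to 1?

12 m

Shortest distances from 3:
3: 0
5: 6  (via 3)
2: 9  (via 5)
7: 11  (via 5)
1: 12  (via 7)
Shortest route: 3–5–7–1 = 12 m.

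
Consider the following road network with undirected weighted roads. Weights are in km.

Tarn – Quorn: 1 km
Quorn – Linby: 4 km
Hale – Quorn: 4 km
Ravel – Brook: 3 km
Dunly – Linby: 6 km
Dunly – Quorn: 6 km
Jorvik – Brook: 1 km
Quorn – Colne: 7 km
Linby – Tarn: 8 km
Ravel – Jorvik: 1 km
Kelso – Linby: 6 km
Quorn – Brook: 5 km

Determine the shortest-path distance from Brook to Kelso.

15 km

Compare a few routes:
Brook–Quorn–Dunly–Linby–Kelso: 5+6+6+6 = 23
Brook–Quorn–Tarn–Linby–Kelso: 5+1+8+6 = 20
Brook–Quorn–Linby–Kelso: 5+4+6 = 15
The minimum is 15 km via Brook–Quorn–Linby–Kelso.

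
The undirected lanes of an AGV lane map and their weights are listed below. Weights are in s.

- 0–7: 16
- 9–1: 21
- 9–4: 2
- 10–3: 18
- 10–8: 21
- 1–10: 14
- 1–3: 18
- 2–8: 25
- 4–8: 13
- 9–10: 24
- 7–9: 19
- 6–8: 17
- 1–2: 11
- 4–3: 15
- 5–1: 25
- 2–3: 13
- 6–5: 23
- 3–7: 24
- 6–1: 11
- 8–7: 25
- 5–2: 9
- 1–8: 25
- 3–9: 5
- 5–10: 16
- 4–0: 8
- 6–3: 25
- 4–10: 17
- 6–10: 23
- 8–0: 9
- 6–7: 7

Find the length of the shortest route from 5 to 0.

37 s

Compare a few routes:
5 → 2 → 3 → 9 → 4 → 0: 9+13+5+2+8 = 37
5 → 10 → 4 → 0: 16+17+8 = 41
5 → 2 → 8 → 0: 9+25+9 = 43
Cheapest is 5 → 2 → 3 → 9 → 4 → 0 at 37 s.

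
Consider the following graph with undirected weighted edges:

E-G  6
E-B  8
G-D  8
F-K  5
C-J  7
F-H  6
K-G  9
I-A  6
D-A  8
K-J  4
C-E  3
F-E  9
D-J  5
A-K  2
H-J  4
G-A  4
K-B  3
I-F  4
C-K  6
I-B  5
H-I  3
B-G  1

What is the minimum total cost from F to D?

Enumerating some paths:
F → H → J → D: 6+4+5 = 15
F → I → H → J → D: 4+3+4+5 = 16
F → K → A → D: 5+2+8 = 15
F → K → J → D: 5+4+5 = 14
The minimum is 14 via F → K → J → D.

14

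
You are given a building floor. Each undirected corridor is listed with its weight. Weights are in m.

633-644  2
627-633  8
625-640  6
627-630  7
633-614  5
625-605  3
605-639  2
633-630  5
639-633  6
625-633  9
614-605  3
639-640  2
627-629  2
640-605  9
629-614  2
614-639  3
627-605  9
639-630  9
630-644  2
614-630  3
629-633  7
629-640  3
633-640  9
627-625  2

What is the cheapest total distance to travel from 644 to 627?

9 m

Compare a few routes:
644–630–627: 2+7 = 9
644–633–627: 2+8 = 10
644–633–614–629–627: 2+5+2+2 = 11
The minimum is 9 m via 644–630–627.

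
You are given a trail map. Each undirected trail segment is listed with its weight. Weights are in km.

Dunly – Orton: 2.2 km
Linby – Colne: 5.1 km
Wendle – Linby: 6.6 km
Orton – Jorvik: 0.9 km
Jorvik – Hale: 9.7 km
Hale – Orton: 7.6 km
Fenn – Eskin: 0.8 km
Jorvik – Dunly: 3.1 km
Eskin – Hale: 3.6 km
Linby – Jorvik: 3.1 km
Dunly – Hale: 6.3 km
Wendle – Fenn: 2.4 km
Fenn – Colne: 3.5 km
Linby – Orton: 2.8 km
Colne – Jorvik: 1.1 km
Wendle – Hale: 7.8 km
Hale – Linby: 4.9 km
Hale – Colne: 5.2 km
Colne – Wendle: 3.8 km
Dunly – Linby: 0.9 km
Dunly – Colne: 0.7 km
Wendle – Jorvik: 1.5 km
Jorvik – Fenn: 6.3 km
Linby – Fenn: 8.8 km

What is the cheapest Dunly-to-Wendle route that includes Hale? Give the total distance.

Best Dunly to Hale: Dunly–Linby–Hale costing 5.8
Shortest Hale→Wendle: Hale–Eskin–Fenn–Wendle = 6.8
Total via Hale: 5.8 + 6.8 = 12.6 km.

12.6 km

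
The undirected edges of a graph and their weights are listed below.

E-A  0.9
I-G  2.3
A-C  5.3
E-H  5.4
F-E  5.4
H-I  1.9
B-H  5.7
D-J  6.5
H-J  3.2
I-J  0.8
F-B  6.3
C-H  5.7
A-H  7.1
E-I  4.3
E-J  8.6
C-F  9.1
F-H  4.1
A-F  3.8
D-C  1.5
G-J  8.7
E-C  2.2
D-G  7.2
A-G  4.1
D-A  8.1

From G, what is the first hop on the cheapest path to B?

I

Candidate routes:
G → I → H → B: 2.3+1.9+5.7 = 9.9
G → I → J → H → B: 2.3+0.8+3.2+5.7 = 12
G → I → H → F → B: 2.3+1.9+4.1+6.3 = 14.6
G → A → F → B: 4.1+3.8+6.3 = 14.2
The minimum is 9.9 via G → I → H → B.
So from G the first move is to I.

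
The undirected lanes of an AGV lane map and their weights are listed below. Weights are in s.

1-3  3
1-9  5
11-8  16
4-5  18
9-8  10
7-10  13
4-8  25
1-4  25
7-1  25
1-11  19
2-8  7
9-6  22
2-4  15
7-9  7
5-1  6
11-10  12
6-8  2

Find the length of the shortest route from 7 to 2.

Enumerating some paths:
7 - 9 - 8 - 2: 7+10+7 = 24
7 - 9 - 6 - 8 - 2: 7+22+2+7 = 38
Cheapest is 7 - 9 - 8 - 2 at 24 s.

24 s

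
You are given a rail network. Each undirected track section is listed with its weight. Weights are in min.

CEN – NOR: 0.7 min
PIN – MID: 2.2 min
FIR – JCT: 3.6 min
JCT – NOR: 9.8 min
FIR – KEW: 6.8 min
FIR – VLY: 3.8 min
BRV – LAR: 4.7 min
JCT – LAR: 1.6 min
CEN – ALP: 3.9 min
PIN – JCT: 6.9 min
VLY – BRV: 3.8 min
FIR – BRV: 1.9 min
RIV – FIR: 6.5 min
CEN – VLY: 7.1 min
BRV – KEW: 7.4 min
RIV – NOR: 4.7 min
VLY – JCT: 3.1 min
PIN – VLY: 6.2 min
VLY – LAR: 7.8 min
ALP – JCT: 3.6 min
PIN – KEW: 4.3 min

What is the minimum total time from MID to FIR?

Compare a few routes:
MID → PIN → VLY → FIR: 2.2+6.2+3.8 = 12.2
MID → PIN → JCT → FIR: 2.2+6.9+3.6 = 12.7
The minimum is 12.2 min via MID → PIN → VLY → FIR.

12.2 min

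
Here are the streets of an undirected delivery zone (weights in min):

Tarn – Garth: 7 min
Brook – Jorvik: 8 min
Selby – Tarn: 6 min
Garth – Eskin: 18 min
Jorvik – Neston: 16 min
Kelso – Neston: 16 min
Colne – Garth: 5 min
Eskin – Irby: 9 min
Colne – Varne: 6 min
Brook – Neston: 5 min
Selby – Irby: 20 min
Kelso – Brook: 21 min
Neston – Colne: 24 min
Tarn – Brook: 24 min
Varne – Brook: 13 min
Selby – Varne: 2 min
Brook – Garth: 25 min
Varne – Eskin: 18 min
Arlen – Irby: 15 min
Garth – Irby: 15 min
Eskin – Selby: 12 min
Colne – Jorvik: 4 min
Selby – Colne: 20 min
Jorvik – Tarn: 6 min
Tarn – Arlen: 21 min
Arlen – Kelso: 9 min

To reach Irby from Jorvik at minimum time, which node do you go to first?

Colne

Enumerating some paths:
Jorvik → Tarn → Garth → Irby: 6+7+15 = 28
Jorvik → Colne → Garth → Irby: 4+5+15 = 24
Cheapest is Jorvik → Colne → Garth → Irby at 24 min.
So from Jorvik the first move is to Colne.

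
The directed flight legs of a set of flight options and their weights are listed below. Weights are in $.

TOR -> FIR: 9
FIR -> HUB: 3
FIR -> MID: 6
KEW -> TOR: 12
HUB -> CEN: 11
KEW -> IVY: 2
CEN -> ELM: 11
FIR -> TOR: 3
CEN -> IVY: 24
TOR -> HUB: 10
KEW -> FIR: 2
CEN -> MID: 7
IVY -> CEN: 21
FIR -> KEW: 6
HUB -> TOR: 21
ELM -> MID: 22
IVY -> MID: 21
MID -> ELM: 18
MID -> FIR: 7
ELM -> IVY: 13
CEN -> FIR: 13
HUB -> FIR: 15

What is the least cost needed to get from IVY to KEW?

$34

Shortest distances from IVY:
IVY: 0
MID: 21  (via IVY)
CEN: 21  (via IVY)
FIR: 28  (via MID)
HUB: 31  (via FIR)
TOR: 31  (via FIR)
ELM: 32  (via CEN)
KEW: 34  (via FIR)
Shortest route: IVY–MID–FIR–KEW = $34.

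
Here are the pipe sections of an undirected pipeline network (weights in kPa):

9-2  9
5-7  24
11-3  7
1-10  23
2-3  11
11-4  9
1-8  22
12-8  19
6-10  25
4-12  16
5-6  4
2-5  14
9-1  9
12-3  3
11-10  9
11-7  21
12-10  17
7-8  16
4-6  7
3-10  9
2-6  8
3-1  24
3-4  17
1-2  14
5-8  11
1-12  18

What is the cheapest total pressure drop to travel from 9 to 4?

24 kPa

Enumerating some paths:
9 - 2 - 6 - 4: 9+8+7 = 24
9 - 2 - 3 - 4: 9+11+17 = 37
9 - 2 - 3 - 11 - 4: 9+11+7+9 = 36
9 - 2 - 5 - 6 - 4: 9+14+4+7 = 34
The minimum is 24 kPa via 9 - 2 - 6 - 4.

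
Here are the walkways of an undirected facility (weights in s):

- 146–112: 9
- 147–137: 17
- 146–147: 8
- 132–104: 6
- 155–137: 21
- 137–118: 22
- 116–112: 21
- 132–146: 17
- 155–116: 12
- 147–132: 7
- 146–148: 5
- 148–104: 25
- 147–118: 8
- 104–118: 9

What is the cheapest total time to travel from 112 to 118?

25 s

Candidate routes:
112–146–147–132–104–118: 9+8+7+6+9 = 39
112–146–132–104–118: 9+17+6+9 = 41
112–146–147–118: 9+8+8 = 25
Cheapest is 112–146–147–118 at 25 s.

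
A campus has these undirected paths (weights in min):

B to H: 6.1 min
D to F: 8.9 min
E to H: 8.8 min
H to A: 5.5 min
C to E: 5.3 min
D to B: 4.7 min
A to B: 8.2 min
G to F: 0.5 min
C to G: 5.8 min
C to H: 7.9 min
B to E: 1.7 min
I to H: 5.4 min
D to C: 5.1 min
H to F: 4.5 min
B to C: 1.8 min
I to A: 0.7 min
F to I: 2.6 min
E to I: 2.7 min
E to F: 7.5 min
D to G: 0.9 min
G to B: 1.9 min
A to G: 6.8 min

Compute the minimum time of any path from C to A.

6.9 min

Candidate routes:
C → G → F → I → A: 5.8+0.5+2.6+0.7 = 9.6
C → B → E → I → A: 1.8+1.7+2.7+0.7 = 6.9
C → E → I → A: 5.3+2.7+0.7 = 8.7
C → B → G → F → I → A: 1.8+1.9+0.5+2.6+0.7 = 7.5
Cheapest is C → B → E → I → A at 6.9 min.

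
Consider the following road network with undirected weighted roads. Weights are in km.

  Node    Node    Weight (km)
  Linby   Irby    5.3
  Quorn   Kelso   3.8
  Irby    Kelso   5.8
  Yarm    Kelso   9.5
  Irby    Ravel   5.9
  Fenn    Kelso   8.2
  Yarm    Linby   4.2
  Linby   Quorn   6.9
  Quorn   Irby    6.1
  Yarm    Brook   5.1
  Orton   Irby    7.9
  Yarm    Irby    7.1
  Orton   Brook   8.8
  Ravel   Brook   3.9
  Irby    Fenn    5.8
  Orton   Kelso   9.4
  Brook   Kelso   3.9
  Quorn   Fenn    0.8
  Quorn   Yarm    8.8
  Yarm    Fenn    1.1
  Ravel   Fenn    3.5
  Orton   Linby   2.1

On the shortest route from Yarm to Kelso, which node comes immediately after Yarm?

Candidate routes:
Yarm - Fenn - Kelso: 1.1+8.2 = 9.3
Yarm - Fenn - Quorn - Kelso: 1.1+0.8+3.8 = 5.7
Yarm - Kelso: 9.5 = 9.5
Yarm - Brook - Kelso: 5.1+3.9 = 9
Cheapest is Yarm - Fenn - Quorn - Kelso at 5.7 km.
So from Yarm the first move is to Fenn.

Fenn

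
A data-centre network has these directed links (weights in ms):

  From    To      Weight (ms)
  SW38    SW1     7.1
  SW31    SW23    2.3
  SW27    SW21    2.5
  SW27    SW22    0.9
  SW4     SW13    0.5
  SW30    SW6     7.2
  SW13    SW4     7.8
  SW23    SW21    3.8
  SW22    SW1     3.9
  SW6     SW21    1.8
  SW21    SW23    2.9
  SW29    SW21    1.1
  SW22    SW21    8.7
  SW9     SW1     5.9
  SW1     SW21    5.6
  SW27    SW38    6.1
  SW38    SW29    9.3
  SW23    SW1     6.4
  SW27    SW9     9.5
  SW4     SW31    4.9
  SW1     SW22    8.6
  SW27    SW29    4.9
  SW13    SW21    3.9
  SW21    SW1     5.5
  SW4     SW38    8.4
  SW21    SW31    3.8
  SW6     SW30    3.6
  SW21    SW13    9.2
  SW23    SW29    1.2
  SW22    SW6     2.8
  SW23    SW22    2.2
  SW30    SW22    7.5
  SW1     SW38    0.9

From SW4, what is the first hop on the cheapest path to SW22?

Enumerating some paths:
SW4–SW13–SW21–SW31–SW23–SW22: 0.5+3.9+3.8+2.3+2.2 = 12.7
SW4–SW13–SW21–SW23–SW22: 0.5+3.9+2.9+2.2 = 9.5
SW4–SW31–SW23–SW22: 4.9+2.3+2.2 = 9.4
The minimum is 9.4 ms via SW4–SW31–SW23–SW22.
So from SW4 the first move is to SW31.

SW31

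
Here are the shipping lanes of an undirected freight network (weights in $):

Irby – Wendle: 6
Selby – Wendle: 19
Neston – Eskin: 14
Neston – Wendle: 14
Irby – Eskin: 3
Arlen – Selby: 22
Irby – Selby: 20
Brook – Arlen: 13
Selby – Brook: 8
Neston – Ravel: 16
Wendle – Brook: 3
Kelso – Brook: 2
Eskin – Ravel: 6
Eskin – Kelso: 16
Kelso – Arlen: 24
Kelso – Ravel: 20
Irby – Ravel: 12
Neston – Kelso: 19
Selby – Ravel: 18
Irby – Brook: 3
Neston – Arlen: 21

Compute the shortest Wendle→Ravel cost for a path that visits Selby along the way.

$29

Shortest Wendle→Selby: Wendle–Brook–Selby = 11
Shortest Selby→Ravel: Selby–Ravel = 18
Total via Selby: 11 + 18 = $29.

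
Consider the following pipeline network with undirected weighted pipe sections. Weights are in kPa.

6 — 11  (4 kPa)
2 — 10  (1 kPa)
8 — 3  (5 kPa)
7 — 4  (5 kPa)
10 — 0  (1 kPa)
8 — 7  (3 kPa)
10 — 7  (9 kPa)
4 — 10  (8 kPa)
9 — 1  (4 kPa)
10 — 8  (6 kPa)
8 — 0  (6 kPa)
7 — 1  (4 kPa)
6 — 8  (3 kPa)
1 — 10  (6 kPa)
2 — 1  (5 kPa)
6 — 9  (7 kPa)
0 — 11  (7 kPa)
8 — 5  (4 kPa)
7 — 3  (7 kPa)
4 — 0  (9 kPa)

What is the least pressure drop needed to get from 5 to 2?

11 kPa

Enumerating some paths:
5–8–7–1–2: 4+3+4+5 = 16
5–8–7–10–2: 4+3+9+1 = 17
5–8–0–10–2: 4+6+1+1 = 12
5–8–10–2: 4+6+1 = 11
Cheapest is 5–8–10–2 at 11 kPa.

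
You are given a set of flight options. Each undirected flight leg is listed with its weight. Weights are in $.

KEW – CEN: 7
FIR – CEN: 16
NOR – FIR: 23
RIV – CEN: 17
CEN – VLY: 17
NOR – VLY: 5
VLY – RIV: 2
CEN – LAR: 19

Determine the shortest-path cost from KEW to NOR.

$29

Candidate routes:
KEW–CEN–RIV–VLY–NOR: 7+17+2+5 = 31
KEW–CEN–FIR–NOR: 7+16+23 = 46
KEW–CEN–VLY–NOR: 7+17+5 = 29
The minimum is $29 via KEW–CEN–VLY–NOR.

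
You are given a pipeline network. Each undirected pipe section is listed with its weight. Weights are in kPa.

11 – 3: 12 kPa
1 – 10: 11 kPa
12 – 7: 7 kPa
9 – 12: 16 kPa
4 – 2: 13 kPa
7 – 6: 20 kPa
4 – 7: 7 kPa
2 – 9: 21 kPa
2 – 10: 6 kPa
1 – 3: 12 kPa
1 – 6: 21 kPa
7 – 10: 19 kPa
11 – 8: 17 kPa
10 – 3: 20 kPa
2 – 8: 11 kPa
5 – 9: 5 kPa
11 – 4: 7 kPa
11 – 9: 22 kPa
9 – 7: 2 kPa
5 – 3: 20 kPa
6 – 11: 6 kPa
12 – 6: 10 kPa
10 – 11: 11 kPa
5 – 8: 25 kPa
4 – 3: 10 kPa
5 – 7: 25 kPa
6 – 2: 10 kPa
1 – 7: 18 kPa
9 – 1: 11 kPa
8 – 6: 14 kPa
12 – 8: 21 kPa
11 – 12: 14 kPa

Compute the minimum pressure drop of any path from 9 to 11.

16 kPa

Settle nodes by increasing distance from 9:
9: 0
7: 2  (via 9)
5: 5  (via 9)
4: 9  (via 7)
12: 9  (via 7)
1: 11  (via 9)
11: 16  (via 4)
Shortest route: 9 → 7 → 4 → 11 = 16 kPa.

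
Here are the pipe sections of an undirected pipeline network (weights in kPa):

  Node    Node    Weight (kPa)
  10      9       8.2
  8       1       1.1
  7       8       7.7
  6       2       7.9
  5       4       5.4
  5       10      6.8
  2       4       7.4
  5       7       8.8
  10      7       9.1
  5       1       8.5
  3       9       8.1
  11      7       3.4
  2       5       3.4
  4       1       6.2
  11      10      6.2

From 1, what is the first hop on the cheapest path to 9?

5

Enumerating some paths:
1 - 5 - 10 - 9: 8.5+6.8+8.2 = 23.5
1 - 8 - 7 - 10 - 9: 1.1+7.7+9.1+8.2 = 26.1
The minimum is 23.5 kPa via 1 - 5 - 10 - 9.
So from 1 the first move is to 5.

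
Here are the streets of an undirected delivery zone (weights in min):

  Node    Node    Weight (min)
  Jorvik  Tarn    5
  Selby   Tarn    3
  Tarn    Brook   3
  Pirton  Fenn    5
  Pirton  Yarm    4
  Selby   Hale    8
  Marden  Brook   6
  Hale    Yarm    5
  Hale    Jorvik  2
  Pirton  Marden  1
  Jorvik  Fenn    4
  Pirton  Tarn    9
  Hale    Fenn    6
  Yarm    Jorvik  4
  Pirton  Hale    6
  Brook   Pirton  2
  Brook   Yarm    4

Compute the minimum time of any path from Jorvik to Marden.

9 min

Settle nodes by increasing distance from Jorvik:
Jorvik: 0
Hale: 2  (via Jorvik)
Yarm: 4  (via Jorvik)
Fenn: 4  (via Jorvik)
Tarn: 5  (via Jorvik)
Selby: 8  (via Tarn)
Pirton: 8  (via Hale)
Brook: 8  (via Yarm)
Marden: 9  (via Pirton)
Shortest route: Jorvik → Hale → Pirton → Marden = 9 min.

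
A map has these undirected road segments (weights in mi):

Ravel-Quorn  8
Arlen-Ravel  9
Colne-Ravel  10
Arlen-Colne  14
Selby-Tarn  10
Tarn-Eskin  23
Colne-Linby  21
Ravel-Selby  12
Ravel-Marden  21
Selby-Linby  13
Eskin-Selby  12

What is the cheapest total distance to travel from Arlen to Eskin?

Running Dijkstra from Arlen:
Arlen: 0
Ravel: 9  (via Arlen)
Colne: 14  (via Arlen)
Quorn: 17  (via Ravel)
Selby: 21  (via Ravel)
Marden: 30  (via Ravel)
Tarn: 31  (via Selby)
Eskin: 33  (via Selby)
Shortest route: Arlen–Ravel–Selby–Eskin = 33 mi.

33 mi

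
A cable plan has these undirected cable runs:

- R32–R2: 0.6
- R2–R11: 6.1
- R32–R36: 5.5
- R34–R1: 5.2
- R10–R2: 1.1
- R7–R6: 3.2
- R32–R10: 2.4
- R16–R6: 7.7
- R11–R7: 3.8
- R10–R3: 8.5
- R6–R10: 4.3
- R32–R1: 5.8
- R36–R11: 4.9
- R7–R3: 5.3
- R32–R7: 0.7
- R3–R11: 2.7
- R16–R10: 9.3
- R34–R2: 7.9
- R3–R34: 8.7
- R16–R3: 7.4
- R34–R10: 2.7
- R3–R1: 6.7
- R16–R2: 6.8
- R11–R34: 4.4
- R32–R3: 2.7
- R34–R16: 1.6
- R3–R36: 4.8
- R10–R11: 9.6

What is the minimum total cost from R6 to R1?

9.7

Candidate routes:
R6 - R7 - R32 - R1: 3.2+0.7+5.8 = 9.7
R6 - R10 - R2 - R32 - R1: 4.3+1.1+0.6+5.8 = 11.8
R6 - R10 - R34 - R1: 4.3+2.7+5.2 = 12.2
Cheapest is R6 - R7 - R32 - R1 at 9.7.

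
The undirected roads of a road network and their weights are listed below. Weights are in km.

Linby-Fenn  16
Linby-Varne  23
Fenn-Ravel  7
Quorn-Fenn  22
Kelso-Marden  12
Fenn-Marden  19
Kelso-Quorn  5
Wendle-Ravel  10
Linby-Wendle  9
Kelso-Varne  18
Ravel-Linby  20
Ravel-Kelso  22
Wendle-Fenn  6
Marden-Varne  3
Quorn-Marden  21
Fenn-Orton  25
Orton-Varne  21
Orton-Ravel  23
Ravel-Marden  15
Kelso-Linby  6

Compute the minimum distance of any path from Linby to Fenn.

Running Dijkstra from Linby:
Linby: 0
Kelso: 6  (via Linby)
Wendle: 9  (via Linby)
Quorn: 11  (via Kelso)
Fenn: 15  (via Wendle)
Shortest route: Linby–Wendle–Fenn = 15 km.

15 km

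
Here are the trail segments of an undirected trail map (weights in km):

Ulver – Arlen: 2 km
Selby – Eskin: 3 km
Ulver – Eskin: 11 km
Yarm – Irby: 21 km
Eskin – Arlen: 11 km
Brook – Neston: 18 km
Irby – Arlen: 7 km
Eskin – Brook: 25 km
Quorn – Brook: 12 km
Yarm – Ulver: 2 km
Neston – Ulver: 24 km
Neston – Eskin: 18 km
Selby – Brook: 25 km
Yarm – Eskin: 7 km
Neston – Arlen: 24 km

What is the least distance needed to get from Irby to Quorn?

55 km

Shortest distances from Irby:
Irby: 0
Arlen: 7  (via Irby)
Ulver: 9  (via Arlen)
Yarm: 11  (via Ulver)
Eskin: 18  (via Arlen)
Selby: 21  (via Eskin)
Neston: 31  (via Arlen)
Brook: 43  (via Eskin)
Quorn: 55  (via Brook)
Shortest route: Irby–Arlen–Eskin–Brook–Quorn = 55 km.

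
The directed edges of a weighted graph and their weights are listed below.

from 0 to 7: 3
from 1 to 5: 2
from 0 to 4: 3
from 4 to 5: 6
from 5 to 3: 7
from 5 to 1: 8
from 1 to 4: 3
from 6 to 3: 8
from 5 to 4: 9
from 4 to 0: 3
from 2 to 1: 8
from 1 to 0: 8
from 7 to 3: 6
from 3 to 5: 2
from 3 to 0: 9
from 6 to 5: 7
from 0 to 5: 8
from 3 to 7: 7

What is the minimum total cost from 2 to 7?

Settle nodes by increasing distance from 2:
2: 0
1: 8  (via 2)
5: 10  (via 1)
4: 11  (via 1)
0: 14  (via 4)
3: 17  (via 5)
7: 17  (via 0)
Shortest route: 2–1–4–0–7 = 17.

17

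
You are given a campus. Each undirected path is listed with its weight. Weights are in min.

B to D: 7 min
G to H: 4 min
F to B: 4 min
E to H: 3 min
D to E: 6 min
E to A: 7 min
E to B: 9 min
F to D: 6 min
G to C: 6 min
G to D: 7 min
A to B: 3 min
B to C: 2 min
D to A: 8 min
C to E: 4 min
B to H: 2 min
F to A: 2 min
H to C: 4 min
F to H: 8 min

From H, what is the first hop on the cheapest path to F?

Candidate routes:
H → C → B → F: 4+2+4 = 10
H → F: 8 = 8
H → B → A → F: 2+3+2 = 7
H → B → F: 2+4 = 6
The minimum is 6 min via H → B → F.
So from H the first move is to B.

B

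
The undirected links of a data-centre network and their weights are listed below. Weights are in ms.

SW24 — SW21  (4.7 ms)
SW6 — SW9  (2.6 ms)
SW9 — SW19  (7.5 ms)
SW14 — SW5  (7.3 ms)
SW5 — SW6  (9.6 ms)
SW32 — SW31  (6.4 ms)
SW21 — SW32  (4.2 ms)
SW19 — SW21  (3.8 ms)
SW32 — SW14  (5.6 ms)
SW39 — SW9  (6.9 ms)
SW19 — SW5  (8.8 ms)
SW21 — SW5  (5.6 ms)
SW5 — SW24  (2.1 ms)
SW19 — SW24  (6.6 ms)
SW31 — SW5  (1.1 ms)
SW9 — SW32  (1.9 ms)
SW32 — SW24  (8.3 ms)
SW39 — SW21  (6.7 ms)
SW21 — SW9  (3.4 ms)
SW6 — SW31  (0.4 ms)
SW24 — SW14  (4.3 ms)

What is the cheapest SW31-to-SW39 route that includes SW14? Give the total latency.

Best SW31 to SW14: SW31–SW5–SW24–SW14 costing 7.5
Best SW14 to SW39: SW14–SW32–SW9–SW39 costing 14.4
Total via SW14: 7.5 + 14.4 = 21.9 ms.

21.9 ms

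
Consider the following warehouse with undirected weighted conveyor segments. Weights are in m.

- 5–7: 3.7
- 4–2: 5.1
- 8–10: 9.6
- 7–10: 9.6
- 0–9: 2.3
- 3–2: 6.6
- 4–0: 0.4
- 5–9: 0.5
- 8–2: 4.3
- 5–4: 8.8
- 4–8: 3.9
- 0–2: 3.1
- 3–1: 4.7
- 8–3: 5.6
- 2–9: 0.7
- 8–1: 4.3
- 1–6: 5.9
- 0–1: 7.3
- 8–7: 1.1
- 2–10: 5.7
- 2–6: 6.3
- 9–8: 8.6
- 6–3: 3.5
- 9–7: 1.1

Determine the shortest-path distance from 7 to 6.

8.1 m

Compare a few routes:
7–8–1–6: 1.1+4.3+5.9 = 11.3
7–9–2–6: 1.1+0.7+6.3 = 8.1
7–5–9–2–6: 3.7+0.5+0.7+6.3 = 11.2
7–8–3–6: 1.1+5.6+3.5 = 10.2
Cheapest is 7–9–2–6 at 8.1 m.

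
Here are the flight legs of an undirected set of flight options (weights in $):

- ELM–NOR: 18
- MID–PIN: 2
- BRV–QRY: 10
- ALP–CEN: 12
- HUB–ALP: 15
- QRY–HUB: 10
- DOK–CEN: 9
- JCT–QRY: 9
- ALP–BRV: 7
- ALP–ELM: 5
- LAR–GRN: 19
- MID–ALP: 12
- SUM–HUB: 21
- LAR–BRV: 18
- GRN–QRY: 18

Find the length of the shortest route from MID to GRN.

Compare a few routes:
MID–ALP–BRV–QRY–GRN: 12+7+10+18 = 47
MID–ALP–HUB–QRY–GRN: 12+15+10+18 = 55
The minimum is $47 via MID–ALP–BRV–QRY–GRN.

$47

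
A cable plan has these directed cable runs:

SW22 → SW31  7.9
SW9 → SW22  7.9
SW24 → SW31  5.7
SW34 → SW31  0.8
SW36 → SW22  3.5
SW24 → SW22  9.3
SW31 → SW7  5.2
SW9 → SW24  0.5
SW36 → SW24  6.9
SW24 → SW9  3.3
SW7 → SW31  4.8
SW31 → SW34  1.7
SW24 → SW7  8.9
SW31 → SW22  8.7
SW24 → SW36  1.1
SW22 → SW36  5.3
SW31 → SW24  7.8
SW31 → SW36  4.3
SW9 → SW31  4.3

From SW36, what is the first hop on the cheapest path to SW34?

Compare a few routes:
SW36–SW24–SW31–SW34: 6.9+5.7+1.7 = 14.3
SW36–SW24–SW7–SW31–SW34: 6.9+8.9+4.8+1.7 = 22.3
SW36–SW22–SW31–SW34: 3.5+7.9+1.7 = 13.1
SW36–SW24–SW9–SW31–SW34: 6.9+3.3+4.3+1.7 = 16.2
Cheapest is SW36–SW22–SW31–SW34 at 13.1.
So from SW36 the first move is to SW22.

SW22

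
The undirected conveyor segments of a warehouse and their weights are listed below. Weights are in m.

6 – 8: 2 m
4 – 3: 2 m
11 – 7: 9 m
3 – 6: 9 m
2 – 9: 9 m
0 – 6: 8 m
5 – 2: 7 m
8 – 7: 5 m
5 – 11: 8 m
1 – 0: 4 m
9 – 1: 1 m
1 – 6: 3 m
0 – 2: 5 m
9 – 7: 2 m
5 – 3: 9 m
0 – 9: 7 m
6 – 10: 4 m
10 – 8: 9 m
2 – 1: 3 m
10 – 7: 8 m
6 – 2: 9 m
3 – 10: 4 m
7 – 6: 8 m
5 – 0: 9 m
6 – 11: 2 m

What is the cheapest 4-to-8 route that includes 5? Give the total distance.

23 m

Best 4 to 5: 4–3–5 costing 11
Best 5 to 8: 5–11–6–8 costing 12
Total via 5: 11 + 12 = 23 m.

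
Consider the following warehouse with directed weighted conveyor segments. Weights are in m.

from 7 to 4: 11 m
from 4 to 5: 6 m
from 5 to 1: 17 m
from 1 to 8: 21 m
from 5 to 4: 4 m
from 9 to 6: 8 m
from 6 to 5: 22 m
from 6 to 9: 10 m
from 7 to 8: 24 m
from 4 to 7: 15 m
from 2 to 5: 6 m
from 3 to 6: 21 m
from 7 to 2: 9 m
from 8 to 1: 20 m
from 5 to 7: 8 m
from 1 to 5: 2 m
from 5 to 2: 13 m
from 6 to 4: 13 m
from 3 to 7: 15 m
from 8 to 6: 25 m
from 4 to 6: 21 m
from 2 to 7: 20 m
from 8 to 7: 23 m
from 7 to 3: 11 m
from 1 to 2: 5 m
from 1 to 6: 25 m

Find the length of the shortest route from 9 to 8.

59 m

Candidate routes:
9 → 6 → 4 → 7 → 8: 8+13+15+24 = 60
9 → 6 → 4 → 5 → 7 → 8: 8+13+6+8+24 = 59
The minimum is 59 m via 9 → 6 → 4 → 5 → 7 → 8.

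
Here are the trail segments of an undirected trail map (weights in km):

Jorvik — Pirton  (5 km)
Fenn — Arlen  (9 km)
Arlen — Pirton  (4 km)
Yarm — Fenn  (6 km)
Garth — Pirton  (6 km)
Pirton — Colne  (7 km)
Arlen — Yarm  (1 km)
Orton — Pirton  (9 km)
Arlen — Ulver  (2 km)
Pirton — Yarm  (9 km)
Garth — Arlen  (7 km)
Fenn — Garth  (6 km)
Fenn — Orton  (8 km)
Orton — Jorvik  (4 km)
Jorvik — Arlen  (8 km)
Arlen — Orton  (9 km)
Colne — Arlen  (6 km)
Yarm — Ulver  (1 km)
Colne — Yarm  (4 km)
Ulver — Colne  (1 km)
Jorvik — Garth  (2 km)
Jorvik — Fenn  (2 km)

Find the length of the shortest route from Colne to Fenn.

Compare a few routes:
Colne → Ulver → Yarm → Arlen → Fenn: 1+1+1+9 = 12
Colne → Yarm → Fenn: 4+6 = 10
Colne → Ulver → Arlen → Yarm → Fenn: 1+2+1+6 = 10
Colne → Ulver → Yarm → Fenn: 1+1+6 = 8
The minimum is 8 km via Colne → Ulver → Yarm → Fenn.

8 km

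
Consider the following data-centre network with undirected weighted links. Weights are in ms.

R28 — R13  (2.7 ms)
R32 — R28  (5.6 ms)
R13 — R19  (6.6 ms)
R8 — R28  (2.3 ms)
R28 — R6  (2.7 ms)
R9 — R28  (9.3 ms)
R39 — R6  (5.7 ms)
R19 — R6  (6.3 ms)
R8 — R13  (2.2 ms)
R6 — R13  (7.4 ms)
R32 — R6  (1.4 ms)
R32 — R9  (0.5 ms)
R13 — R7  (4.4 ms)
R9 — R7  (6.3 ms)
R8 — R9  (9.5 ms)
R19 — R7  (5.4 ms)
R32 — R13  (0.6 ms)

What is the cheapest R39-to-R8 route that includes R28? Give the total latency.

Best R39 to R28: R39 → R6 → R28 costing 8.4
Best R28 to R8: R28 → R8 costing 2.3
Total via R28: 8.4 + 2.3 = 10.7 ms.

10.7 ms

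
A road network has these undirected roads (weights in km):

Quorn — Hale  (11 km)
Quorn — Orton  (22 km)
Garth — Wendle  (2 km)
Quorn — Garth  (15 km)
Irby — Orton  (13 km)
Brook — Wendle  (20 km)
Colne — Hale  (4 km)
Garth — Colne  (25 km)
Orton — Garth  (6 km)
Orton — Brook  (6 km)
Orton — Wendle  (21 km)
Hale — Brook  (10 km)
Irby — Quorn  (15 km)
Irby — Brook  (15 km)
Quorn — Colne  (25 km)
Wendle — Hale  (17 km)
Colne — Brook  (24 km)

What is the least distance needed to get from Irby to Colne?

29 km

Settle nodes by increasing distance from Irby:
Irby: 0
Orton: 13  (via Irby)
Quorn: 15  (via Irby)
Brook: 15  (via Irby)
Garth: 19  (via Orton)
Wendle: 21  (via Garth)
Hale: 25  (via Brook)
Colne: 29  (via Hale)
Shortest route: Irby–Brook–Hale–Colne = 29 km.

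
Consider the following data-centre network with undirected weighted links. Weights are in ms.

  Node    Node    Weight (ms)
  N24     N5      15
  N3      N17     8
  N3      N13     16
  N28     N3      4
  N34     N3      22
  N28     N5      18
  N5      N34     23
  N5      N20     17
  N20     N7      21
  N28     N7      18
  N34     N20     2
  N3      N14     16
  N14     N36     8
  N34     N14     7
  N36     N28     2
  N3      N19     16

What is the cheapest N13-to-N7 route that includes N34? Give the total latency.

60 ms

Best N13 to N34: N13–N3–N28–N36–N14–N34 costing 37
Best N34 to N7: N34–N20–N7 costing 23
Total via N34: 37 + 23 = 60 ms.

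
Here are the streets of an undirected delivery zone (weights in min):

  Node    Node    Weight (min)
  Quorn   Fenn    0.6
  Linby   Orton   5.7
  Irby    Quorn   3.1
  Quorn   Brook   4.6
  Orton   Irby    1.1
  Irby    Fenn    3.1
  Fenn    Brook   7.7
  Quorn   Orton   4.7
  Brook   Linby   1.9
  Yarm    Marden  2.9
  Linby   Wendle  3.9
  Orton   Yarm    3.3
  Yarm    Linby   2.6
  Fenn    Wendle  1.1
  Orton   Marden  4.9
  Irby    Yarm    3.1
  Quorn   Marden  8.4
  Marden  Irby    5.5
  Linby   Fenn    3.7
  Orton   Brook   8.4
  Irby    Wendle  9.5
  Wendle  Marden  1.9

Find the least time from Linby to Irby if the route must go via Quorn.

Best Linby to Quorn: Linby → Fenn → Quorn costing 4.3
Best Quorn to Irby: Quorn → Irby costing 3.1
Total via Quorn: 4.3 + 3.1 = 7.4 min.

7.4 min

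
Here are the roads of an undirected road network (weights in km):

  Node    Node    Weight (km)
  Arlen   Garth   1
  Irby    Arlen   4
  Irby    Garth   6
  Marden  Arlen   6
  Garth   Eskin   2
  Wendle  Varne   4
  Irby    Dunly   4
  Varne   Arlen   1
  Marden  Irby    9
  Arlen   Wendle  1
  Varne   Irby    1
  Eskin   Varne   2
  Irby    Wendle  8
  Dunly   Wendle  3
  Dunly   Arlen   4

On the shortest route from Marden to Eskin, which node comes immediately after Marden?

Arlen

Compare a few routes:
Marden → Irby → Varne → Eskin: 9+1+2 = 12
Marden → Arlen → Garth → Eskin: 6+1+2 = 9
Cheapest is Marden → Arlen → Garth → Eskin at 9 km.
So from Marden the first move is to Arlen.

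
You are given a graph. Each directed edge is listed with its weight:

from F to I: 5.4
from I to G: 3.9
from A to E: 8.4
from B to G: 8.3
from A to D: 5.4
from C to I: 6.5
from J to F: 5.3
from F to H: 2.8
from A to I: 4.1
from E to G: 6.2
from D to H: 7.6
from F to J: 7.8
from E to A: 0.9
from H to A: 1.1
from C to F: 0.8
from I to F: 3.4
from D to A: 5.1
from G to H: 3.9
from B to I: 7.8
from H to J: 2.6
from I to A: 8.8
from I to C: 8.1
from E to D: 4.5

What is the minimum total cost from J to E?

17.6

Running Dijkstra from J:
J: 0
F: 5.3  (via J)
H: 8.1  (via F)
A: 9.2  (via H)
I: 10.7  (via F)
D: 14.6  (via A)
G: 14.6  (via I)
E: 17.6  (via A)
Shortest route: J–F–H–A–E = 17.6.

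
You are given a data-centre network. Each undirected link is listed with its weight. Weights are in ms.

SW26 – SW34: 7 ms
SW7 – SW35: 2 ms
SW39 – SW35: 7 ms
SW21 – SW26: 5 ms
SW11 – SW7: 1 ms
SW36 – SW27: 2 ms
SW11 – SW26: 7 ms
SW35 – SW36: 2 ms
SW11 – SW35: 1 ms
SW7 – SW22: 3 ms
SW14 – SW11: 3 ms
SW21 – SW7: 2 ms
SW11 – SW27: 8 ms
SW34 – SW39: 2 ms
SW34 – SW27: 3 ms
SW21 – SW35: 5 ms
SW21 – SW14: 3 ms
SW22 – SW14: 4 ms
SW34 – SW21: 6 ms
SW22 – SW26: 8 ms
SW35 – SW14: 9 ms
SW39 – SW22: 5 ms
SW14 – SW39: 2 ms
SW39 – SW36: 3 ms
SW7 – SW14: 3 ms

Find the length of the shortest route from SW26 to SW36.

Candidate routes:
SW26 → SW21 → SW7 → SW11 → SW35 → SW36: 5+2+1+1+2 = 11
SW26 → SW11 → SW35 → SW36: 7+1+2 = 10
SW26 → SW21 → SW7 → SW35 → SW36: 5+2+2+2 = 11
The minimum is 10 ms via SW26 → SW11 → SW35 → SW36.

10 ms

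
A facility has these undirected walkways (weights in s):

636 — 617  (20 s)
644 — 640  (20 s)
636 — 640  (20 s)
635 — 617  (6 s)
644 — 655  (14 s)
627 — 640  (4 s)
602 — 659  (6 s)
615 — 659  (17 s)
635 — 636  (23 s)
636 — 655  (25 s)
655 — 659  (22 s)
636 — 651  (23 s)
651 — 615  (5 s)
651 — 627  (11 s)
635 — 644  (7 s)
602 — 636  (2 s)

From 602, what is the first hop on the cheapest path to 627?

636

Enumerating some paths:
602 - 636 - 651 - 627: 2+23+11 = 36
602 - 636 - 640 - 627: 2+20+4 = 26
The minimum is 26 s via 602 - 636 - 640 - 627.
So from 602 the first move is to 636.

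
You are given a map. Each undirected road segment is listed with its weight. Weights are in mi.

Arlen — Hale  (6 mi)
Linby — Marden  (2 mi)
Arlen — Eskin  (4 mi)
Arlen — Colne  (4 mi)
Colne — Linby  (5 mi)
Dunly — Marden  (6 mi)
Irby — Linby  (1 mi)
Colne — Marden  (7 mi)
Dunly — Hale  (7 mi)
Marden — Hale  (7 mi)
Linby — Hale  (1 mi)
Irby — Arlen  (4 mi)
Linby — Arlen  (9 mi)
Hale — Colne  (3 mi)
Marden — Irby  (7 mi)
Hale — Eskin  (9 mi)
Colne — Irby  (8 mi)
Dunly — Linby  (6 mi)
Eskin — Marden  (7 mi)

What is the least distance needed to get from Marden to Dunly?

6 mi

Settle nodes by increasing distance from Marden:
Marden: 0
Linby: 2  (via Marden)
Irby: 3  (via Linby)
Hale: 3  (via Linby)
Colne: 6  (via Hale)
Dunly: 6  (via Marden)
Shortest route: Marden–Dunly = 6 mi.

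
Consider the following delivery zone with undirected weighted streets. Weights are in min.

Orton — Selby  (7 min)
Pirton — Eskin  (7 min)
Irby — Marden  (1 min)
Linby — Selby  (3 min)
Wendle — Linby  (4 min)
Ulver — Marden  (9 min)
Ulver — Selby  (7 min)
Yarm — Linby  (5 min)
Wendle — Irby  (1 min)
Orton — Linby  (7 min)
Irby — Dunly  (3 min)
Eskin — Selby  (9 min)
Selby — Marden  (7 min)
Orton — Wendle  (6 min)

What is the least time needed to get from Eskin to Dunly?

20 min

Settle nodes by increasing distance from Eskin:
Eskin: 0
Pirton: 7  (via Eskin)
Selby: 9  (via Eskin)
Linby: 12  (via Selby)
Orton: 16  (via Selby)
Ulver: 16  (via Selby)
Marden: 16  (via Selby)
Wendle: 16  (via Linby)
Yarm: 17  (via Linby)
Irby: 17  (via Marden)
Dunly: 20  (via Irby)
Shortest route: Eskin–Selby–Marden–Irby–Dunly = 20 min.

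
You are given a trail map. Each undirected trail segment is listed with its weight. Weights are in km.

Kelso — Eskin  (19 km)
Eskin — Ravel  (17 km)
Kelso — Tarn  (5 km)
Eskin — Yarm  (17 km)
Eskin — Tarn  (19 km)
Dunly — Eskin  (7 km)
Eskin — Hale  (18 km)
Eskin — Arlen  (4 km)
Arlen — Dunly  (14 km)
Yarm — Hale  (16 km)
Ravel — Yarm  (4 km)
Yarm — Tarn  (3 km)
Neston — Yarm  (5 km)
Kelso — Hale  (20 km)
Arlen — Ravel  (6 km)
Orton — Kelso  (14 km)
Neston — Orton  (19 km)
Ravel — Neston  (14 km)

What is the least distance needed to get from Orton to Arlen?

32 km

Shortest distances from Orton:
Orton: 0
Kelso: 14  (via Orton)
Neston: 19  (via Orton)
Tarn: 19  (via Kelso)
Yarm: 22  (via Tarn)
Ravel: 26  (via Yarm)
Arlen: 32  (via Ravel)
Shortest route: Orton–Kelso–Tarn–Yarm–Ravel–Arlen = 32 km.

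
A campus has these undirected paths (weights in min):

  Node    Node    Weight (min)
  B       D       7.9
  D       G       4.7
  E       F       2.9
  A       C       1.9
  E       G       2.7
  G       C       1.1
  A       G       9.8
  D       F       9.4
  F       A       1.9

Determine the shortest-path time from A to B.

Candidate routes:
A → F → D → B: 1.9+9.4+7.9 = 19.2
A → C → G → D → B: 1.9+1.1+4.7+7.9 = 15.6
A → F → E → G → D → B: 1.9+2.9+2.7+4.7+7.9 = 20.1
Cheapest is A → C → G → D → B at 15.6 min.

15.6 min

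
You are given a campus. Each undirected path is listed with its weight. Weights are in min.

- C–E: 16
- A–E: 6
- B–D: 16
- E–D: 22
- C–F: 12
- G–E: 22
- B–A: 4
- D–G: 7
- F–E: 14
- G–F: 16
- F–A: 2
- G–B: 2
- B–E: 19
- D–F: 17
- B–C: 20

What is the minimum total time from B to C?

Compare a few routes:
B–C: 20 = 20
B–A–E–C: 4+6+16 = 26
B–A–F–C: 4+2+12 = 18
The minimum is 18 min via B–A–F–C.

18 min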